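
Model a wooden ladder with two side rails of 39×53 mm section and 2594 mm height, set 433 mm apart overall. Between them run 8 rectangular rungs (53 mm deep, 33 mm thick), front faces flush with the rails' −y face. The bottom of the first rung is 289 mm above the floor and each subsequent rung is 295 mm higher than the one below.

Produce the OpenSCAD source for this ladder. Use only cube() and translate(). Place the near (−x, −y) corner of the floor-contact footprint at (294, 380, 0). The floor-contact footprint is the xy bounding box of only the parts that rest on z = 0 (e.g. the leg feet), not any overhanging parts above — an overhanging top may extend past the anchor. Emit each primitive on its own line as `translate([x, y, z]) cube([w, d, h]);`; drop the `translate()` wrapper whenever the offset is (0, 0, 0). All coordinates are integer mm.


translate([294, 380, 0]) cube([39, 53, 2594]);
translate([688, 380, 0]) cube([39, 53, 2594]);
translate([333, 380, 289]) cube([355, 53, 33]);
translate([333, 380, 584]) cube([355, 53, 33]);
translate([333, 380, 879]) cube([355, 53, 33]);
translate([333, 380, 1174]) cube([355, 53, 33]);
translate([333, 380, 1469]) cube([355, 53, 33]);
translate([333, 380, 1764]) cube([355, 53, 33]);
translate([333, 380, 2059]) cube([355, 53, 33]);
translate([333, 380, 2354]) cube([355, 53, 33]);


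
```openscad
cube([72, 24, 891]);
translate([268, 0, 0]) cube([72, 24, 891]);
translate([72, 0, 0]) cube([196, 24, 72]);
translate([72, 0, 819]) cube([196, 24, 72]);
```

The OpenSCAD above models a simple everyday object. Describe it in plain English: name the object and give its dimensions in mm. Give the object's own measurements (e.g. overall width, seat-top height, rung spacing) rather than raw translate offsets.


A rectangular picture frame lying in the x–z plane (depth along y). The opening is 196 mm wide (x) by 747 mm tall (z), surrounded by a border 72 mm wide on all four sides. The frame is 24 mm deep and is made of two full-height vertical stiles with two horizontal rails fitted between them.


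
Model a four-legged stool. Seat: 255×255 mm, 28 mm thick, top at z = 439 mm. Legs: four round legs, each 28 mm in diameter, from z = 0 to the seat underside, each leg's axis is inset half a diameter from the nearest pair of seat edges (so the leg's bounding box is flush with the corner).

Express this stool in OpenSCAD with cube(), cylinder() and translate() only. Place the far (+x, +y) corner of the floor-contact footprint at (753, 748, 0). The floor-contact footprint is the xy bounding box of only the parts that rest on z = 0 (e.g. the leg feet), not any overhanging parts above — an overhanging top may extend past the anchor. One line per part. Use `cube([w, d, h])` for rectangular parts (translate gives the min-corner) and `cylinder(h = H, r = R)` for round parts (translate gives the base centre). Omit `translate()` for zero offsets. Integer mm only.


translate([498, 493, 411]) cube([255, 255, 28]);
translate([512, 507, 0]) cylinder(h = 411, r = 14);
translate([739, 507, 0]) cylinder(h = 411, r = 14);
translate([512, 734, 0]) cylinder(h = 411, r = 14);
translate([739, 734, 0]) cylinder(h = 411, r = 14);


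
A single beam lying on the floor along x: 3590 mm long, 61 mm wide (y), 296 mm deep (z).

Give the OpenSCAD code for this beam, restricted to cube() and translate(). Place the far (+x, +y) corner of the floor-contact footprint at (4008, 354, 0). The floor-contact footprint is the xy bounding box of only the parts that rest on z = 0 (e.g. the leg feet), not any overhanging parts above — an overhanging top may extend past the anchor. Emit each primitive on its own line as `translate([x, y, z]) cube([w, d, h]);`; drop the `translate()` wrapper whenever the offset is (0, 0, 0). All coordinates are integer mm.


translate([418, 293, 0]) cube([3590, 61, 296]);


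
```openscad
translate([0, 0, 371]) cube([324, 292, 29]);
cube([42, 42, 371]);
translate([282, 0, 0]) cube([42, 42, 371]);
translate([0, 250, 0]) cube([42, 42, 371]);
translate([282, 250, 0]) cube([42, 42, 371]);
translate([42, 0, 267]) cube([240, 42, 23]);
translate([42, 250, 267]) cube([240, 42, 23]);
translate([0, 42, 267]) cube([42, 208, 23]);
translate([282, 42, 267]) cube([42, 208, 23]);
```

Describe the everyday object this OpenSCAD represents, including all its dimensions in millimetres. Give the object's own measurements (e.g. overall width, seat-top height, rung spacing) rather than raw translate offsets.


A four-legged stool. The seat is a 324×292×29 mm slab whose top surface is at z = 400 mm; four square legs, each 42×42 mm in cross-section, run from the floor (z = 0) to the underside of the seat, each flush with a corner of the seat. Four stretchers, 42 mm wide and 23 mm tall, connect adjacent legs with their undersides at z = 267 mm, each running between the inner faces of the legs it joins and aligned with the legs' outer faces on the other axis.


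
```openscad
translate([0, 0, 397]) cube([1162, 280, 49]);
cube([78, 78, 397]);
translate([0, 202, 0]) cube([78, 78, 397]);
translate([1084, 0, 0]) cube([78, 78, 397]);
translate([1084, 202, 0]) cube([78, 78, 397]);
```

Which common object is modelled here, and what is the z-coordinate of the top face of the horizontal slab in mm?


A bench. The seat-top height is 446 mm.

A long slab on four corner posts — a bench. The slab sits at z = 397 with thickness 49, so the top is 397 + 49 = 446 mm.


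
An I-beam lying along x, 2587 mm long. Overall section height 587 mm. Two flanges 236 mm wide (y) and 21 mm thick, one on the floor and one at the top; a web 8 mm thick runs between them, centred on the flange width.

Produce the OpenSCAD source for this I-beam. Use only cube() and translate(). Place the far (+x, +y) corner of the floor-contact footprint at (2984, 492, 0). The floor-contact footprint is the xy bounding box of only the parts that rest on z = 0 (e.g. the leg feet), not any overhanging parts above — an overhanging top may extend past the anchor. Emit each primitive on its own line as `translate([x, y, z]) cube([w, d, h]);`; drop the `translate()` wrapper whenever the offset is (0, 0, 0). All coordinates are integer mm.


translate([397, 256, 0]) cube([2587, 236, 21]);
translate([397, 370, 21]) cube([2587, 8, 545]);
translate([397, 256, 566]) cube([2587, 236, 21]);


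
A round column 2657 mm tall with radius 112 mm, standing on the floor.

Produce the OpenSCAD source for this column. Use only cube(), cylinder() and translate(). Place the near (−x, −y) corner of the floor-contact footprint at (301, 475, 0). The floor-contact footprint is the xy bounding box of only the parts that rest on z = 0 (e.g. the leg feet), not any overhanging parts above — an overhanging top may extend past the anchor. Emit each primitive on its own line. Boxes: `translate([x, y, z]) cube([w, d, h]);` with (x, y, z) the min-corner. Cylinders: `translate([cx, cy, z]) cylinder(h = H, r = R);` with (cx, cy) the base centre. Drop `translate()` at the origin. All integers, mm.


translate([413, 587, 0]) cylinder(h = 2657, r = 112);


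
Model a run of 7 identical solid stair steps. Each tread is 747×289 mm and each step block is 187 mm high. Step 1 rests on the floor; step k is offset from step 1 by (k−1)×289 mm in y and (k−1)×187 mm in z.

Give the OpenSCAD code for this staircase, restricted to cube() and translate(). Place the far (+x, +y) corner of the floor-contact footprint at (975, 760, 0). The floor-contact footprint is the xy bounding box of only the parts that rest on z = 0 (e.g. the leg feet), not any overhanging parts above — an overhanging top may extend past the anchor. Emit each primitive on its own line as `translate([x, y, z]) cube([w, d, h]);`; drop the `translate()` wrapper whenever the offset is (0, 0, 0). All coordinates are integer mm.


translate([228, 471, 0]) cube([747, 289, 187]);
translate([228, 760, 187]) cube([747, 289, 187]);
translate([228, 1049, 374]) cube([747, 289, 187]);
translate([228, 1338, 561]) cube([747, 289, 187]);
translate([228, 1627, 748]) cube([747, 289, 187]);
translate([228, 1916, 935]) cube([747, 289, 187]);
translate([228, 2205, 1122]) cube([747, 289, 187]);


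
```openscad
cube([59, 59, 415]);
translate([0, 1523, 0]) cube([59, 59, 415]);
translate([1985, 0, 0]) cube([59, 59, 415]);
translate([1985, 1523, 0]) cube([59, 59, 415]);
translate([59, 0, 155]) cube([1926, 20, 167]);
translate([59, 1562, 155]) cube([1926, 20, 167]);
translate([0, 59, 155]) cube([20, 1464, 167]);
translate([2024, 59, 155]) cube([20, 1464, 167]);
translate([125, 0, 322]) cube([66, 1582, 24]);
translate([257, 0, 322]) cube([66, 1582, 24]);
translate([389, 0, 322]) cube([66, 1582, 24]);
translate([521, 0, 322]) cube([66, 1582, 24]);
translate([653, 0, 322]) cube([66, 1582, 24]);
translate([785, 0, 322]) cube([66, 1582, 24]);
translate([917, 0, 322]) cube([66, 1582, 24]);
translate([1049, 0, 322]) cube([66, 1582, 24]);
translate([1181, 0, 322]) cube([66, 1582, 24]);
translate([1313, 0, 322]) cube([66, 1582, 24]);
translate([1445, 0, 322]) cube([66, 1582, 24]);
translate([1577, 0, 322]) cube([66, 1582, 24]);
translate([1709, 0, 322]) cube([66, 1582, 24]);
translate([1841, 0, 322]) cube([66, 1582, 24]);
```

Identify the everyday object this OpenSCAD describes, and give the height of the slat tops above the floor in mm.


A bed frame. The slat-top height is 346 mm.

Four posts, four rails, and a row of slats — a bed frame. Slats sit on the rails at z = 155 + 167 = 322; with slat thickness 24, the top is 346 mm.


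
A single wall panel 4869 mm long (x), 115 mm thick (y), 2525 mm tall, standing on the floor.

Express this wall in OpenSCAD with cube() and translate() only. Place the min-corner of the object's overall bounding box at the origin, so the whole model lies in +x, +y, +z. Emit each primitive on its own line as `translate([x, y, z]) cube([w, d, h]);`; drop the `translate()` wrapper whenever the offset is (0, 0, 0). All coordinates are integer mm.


cube([4869, 115, 2525]);


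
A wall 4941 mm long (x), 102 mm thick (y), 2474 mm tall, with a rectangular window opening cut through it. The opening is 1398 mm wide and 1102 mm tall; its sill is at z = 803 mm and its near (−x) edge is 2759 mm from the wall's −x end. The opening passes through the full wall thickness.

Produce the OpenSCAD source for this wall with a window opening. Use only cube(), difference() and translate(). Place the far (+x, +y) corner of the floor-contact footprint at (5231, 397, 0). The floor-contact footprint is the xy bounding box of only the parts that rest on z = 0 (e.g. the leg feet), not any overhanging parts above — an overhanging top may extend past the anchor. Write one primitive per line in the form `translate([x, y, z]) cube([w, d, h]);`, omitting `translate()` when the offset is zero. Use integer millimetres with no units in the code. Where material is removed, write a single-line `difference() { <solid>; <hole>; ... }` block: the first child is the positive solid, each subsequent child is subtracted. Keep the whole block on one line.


difference() { translate([290, 295, 0]) cube([4941, 102, 2474]); translate([3049, 295, 803]) cube([1398, 102, 1102]); }


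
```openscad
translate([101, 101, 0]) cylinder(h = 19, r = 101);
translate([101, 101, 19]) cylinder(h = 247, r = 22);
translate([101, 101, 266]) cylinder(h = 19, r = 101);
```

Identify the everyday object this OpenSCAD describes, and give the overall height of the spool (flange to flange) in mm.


A spool. The overall height is 285 mm.

Three coaxial cylinders, large–small–large — a spool. Two 19 mm flanges and a 247 mm core give 19 + 247 + 19 = 285 mm.


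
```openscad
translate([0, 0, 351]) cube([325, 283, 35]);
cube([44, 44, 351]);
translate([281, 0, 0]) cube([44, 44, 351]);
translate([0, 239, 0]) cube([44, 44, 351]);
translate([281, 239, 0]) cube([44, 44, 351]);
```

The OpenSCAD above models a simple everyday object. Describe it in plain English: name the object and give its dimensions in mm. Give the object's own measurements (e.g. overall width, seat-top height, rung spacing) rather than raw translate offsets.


A four-legged stool. The seat is a 325×283×35 mm slab whose top surface is at z = 386 mm; four square legs, each 44×44 mm in cross-section, run from the floor (z = 0) to the underside of the seat, each flush with a corner of the seat.


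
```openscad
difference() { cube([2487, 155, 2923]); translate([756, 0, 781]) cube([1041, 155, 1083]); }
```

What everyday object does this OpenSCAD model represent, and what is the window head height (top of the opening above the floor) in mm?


A wall with a window opening. The window head height is 1864 mm.

A wall with a rectangular opening subtracted — a window. Sill at z = 781, opening 1083 mm tall, so the head is at 781 + 1083 = 1864 mm.


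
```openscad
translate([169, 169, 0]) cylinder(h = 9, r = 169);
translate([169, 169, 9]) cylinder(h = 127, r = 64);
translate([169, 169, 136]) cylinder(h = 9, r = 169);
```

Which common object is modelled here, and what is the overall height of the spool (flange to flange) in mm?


A spool. The overall height is 145 mm.

Three coaxial cylinders, large–small–large — a spool. Two 9 mm flanges and a 127 mm core give 9 + 127 + 9 = 145 mm.


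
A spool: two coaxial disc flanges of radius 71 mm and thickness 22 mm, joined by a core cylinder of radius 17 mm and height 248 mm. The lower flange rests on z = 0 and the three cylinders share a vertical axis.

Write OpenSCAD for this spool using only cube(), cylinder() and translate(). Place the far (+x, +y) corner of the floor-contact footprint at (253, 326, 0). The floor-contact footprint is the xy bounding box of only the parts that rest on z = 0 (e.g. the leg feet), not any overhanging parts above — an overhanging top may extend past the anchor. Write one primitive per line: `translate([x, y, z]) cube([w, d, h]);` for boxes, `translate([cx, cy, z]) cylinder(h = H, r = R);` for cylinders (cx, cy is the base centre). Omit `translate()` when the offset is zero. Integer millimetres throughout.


translate([182, 255, 0]) cylinder(h = 22, r = 71);
translate([182, 255, 22]) cylinder(h = 248, r = 17);
translate([182, 255, 270]) cylinder(h = 22, r = 71);


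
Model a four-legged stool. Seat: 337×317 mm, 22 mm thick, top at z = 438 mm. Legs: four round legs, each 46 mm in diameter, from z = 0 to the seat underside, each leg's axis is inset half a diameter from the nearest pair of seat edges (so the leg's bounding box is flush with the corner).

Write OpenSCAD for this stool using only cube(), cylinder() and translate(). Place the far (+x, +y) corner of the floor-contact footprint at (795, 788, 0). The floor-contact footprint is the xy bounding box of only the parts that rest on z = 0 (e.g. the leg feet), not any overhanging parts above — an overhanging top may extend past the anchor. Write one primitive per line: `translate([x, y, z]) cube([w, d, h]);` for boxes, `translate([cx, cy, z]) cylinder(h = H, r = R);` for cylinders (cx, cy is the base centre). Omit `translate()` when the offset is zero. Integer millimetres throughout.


translate([458, 471, 416]) cube([337, 317, 22]);
translate([481, 494, 0]) cylinder(h = 416, r = 23);
translate([772, 494, 0]) cylinder(h = 416, r = 23);
translate([481, 765, 0]) cylinder(h = 416, r = 23);
translate([772, 765, 0]) cylinder(h = 416, r = 23);


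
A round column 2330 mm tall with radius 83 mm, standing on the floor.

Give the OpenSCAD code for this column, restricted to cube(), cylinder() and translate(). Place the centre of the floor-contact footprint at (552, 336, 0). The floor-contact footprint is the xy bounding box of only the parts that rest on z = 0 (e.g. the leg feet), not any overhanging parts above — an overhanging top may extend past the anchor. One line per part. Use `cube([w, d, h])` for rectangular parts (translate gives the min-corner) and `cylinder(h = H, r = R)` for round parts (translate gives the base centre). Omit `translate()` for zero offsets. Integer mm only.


translate([552, 336, 0]) cylinder(h = 2330, r = 83);


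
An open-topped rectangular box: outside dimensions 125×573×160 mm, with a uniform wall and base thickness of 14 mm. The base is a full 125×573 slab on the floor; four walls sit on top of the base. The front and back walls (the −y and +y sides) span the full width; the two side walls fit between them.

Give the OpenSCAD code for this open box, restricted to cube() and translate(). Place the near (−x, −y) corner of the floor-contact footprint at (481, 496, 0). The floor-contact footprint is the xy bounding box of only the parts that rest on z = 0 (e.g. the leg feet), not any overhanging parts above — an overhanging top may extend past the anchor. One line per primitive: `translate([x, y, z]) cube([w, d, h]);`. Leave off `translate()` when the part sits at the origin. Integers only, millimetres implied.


translate([481, 496, 0]) cube([125, 573, 14]);
translate([481, 496, 14]) cube([125, 14, 146]);
translate([481, 1055, 14]) cube([125, 14, 146]);
translate([481, 510, 14]) cube([14, 545, 146]);
translate([592, 510, 14]) cube([14, 545, 146]);


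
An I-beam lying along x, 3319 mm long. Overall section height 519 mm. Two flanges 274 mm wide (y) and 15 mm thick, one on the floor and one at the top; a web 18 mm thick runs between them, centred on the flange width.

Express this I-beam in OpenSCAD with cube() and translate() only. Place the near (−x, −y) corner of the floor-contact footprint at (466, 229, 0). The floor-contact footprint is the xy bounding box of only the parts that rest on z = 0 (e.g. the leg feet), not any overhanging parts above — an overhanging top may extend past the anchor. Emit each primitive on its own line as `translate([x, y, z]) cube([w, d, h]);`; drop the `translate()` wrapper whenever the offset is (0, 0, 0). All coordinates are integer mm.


translate([466, 229, 0]) cube([3319, 274, 15]);
translate([466, 357, 15]) cube([3319, 18, 489]);
translate([466, 229, 504]) cube([3319, 274, 15]);


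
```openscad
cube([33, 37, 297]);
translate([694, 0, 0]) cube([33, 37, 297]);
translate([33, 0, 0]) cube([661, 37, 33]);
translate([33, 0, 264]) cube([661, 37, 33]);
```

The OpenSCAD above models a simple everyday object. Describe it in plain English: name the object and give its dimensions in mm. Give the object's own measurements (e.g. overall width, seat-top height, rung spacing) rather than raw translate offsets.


A rectangular picture frame lying in the x–z plane (depth along y). The opening is 661 mm wide (x) by 231 mm tall (z), surrounded by a border 33 mm wide on all four sides. The frame is 37 mm deep and is made of two full-height vertical stiles with two horizontal rails fitted between them.


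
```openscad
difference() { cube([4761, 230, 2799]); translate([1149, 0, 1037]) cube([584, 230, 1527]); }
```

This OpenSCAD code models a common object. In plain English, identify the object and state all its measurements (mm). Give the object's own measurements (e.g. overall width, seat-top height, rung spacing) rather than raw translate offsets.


A wall 4761 mm long (x), 230 mm thick (y), 2799 mm tall, with a rectangular window opening cut through it. The opening is 584 mm wide and 1527 mm tall; its sill is at z = 1037 mm and its near (−x) edge is 1149 mm from the wall's −x end. The opening passes through the full wall thickness.


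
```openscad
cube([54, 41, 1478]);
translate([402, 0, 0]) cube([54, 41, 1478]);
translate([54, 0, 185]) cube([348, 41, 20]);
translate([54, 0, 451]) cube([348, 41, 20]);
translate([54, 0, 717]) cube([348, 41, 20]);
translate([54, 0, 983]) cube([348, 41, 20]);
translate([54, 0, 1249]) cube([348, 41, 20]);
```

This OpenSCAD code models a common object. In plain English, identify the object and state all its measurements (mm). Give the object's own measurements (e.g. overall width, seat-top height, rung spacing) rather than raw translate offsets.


A straight ladder. Two 54×41 mm vertical rails, 1478 mm tall, stand 456 mm apart (outside-to-outside) with their front faces coplanar on the −y side. 5 rungs, each 41 mm deep and 20 mm tall, span between the inner faces of the rails, front faces flush with the rails. The lowest rung's underside is at z = 185 mm and rungs are spaced 266 mm apart (underside to underside).


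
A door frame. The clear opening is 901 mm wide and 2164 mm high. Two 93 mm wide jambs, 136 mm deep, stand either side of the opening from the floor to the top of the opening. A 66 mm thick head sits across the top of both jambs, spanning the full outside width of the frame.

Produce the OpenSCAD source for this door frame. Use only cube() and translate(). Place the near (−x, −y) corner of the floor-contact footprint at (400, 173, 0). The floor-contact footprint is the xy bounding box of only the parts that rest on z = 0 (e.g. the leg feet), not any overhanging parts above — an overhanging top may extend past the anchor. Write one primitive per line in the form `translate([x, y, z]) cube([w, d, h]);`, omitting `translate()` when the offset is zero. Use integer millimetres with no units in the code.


translate([400, 173, 0]) cube([93, 136, 2164]);
translate([1394, 173, 0]) cube([93, 136, 2164]);
translate([400, 173, 2164]) cube([1087, 136, 66]);


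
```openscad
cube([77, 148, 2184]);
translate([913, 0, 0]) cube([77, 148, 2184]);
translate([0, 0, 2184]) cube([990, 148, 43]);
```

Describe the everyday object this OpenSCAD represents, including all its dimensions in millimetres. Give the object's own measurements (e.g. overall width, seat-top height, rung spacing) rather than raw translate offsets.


A door frame. The clear opening is 836 mm wide and 2184 mm high. Two 77 mm wide jambs, 148 mm deep, stand either side of the opening from the floor to the top of the opening. A 43 mm thick head sits across the top of both jambs, spanning the full outside width of the frame.


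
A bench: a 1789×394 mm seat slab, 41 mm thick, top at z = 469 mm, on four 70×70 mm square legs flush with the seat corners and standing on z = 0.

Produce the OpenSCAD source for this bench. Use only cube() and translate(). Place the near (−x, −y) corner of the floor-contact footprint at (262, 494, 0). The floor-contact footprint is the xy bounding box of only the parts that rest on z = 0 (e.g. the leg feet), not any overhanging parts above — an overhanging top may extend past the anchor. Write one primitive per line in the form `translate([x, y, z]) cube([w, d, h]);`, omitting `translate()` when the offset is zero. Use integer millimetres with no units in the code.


// leg_h = 469 − 41 = 428
translate([262, 494, 428]) cube([1789, 394, 41]);
translate([262, 494, 0]) cube([70, 70, 428]);
translate([262, 818, 0]) cube([70, 70, 428]);
translate([1981, 494, 0]) cube([70, 70, 428]);
translate([1981, 818, 0]) cube([70, 70, 428]);


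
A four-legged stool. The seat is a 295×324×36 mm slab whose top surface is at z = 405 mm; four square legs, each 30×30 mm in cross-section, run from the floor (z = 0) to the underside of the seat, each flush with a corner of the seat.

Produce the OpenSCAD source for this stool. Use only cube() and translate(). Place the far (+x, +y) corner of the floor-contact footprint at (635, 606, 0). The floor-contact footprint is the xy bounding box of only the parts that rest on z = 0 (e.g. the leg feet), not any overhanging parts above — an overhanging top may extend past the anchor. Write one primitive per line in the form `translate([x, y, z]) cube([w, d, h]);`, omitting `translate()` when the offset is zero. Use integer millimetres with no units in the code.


translate([340, 282, 369]) cube([295, 324, 36]);
translate([340, 282, 0]) cube([30, 30, 369]);
translate([605, 282, 0]) cube([30, 30, 369]);
translate([340, 576, 0]) cube([30, 30, 369]);
translate([605, 576, 0]) cube([30, 30, 369]);


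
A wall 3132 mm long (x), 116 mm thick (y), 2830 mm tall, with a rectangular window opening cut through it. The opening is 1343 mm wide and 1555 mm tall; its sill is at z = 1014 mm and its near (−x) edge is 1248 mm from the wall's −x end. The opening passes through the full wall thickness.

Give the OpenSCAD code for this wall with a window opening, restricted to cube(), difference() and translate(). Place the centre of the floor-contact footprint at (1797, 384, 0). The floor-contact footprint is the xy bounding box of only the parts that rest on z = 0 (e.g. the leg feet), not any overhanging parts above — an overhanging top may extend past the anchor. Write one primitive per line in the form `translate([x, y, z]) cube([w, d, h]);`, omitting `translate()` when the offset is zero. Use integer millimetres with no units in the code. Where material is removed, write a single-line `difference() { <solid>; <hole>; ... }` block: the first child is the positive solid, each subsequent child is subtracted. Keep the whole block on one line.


difference() { translate([231, 326, 0]) cube([3132, 116, 2830]); translate([1479, 326, 1014]) cube([1343, 116, 1555]); }


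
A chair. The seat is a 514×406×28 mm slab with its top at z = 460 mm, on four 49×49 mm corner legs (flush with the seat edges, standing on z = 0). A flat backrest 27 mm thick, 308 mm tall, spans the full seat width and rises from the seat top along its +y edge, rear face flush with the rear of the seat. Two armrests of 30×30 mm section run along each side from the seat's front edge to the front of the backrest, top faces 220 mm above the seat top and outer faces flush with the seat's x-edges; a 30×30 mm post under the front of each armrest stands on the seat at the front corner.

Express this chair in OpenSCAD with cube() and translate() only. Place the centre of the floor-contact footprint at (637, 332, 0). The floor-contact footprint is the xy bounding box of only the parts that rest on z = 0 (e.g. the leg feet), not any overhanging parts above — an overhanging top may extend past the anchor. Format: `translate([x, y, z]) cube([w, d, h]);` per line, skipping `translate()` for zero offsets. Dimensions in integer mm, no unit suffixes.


// leg_h = 460 - 28 = 432
// arm post h = 220 - 30 = 190
translate([380, 129, 432]) cube([514, 406, 28]);
translate([380, 129, 0]) cube([49, 49, 432]);
translate([845, 129, 0]) cube([49, 49, 432]);
translate([380, 486, 0]) cube([49, 49, 432]);
translate([845, 486, 0]) cube([49, 49, 432]);
translate([380, 508, 460]) cube([514, 27, 308]);
translate([380, 129, 650]) cube([30, 379, 30]);
translate([864, 129, 650]) cube([30, 379, 30]);
translate([380, 129, 460]) cube([30, 30, 190]);
translate([864, 129, 460]) cube([30, 30, 190]);


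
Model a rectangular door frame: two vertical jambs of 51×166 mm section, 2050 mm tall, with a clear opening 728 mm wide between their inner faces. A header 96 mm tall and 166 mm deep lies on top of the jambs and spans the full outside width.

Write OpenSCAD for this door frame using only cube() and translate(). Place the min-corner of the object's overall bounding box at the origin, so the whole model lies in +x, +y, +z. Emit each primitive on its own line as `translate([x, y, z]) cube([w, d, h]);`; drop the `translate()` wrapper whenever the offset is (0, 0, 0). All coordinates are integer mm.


cube([51, 166, 2050]);
translate([779, 0, 0]) cube([51, 166, 2050]);
translate([0, 0, 2050]) cube([830, 166, 96]);


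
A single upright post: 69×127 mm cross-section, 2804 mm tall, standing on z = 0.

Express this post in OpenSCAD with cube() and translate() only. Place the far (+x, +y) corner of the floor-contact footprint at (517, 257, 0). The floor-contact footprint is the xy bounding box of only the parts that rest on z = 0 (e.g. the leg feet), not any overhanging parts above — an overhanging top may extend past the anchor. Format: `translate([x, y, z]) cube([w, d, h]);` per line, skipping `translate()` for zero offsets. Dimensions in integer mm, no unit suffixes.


translate([448, 130, 0]) cube([69, 127, 2804]);


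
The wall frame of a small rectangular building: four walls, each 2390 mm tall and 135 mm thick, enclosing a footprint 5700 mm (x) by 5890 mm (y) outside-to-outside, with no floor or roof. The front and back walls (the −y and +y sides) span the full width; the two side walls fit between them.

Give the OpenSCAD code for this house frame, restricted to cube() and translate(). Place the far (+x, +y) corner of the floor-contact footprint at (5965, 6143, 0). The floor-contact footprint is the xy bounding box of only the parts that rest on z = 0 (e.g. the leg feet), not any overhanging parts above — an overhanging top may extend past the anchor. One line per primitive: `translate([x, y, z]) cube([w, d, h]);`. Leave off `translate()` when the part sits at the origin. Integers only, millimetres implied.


translate([265, 253, 0]) cube([5700, 135, 2390]);
translate([265, 6008, 0]) cube([5700, 135, 2390]);
translate([265, 388, 0]) cube([135, 5620, 2390]);
translate([5830, 388, 0]) cube([135, 5620, 2390]);


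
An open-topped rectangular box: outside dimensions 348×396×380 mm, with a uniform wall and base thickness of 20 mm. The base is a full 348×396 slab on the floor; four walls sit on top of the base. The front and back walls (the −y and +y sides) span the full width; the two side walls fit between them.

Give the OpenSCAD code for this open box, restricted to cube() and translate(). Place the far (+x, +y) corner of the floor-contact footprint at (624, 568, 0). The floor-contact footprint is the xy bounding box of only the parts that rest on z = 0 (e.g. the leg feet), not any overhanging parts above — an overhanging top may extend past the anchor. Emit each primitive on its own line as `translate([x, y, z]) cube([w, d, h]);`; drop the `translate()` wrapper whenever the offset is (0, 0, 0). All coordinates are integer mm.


translate([276, 172, 0]) cube([348, 396, 20]);
translate([276, 172, 20]) cube([348, 20, 360]);
translate([276, 548, 20]) cube([348, 20, 360]);
translate([276, 192, 20]) cube([20, 356, 360]);
translate([604, 192, 20]) cube([20, 356, 360]);


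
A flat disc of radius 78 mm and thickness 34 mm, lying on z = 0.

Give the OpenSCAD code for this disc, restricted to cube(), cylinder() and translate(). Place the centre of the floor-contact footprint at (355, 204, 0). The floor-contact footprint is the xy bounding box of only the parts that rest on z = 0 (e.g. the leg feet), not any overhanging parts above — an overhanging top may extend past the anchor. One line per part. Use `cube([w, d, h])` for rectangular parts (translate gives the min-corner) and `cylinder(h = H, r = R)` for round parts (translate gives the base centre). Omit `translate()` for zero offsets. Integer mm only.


translate([355, 204, 0]) cylinder(h = 34, r = 78);


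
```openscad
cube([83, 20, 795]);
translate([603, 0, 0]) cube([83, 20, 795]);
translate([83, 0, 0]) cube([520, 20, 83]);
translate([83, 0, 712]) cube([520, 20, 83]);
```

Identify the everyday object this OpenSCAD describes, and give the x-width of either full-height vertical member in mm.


A picture frame. The border width is 83 mm.

Four thin pieces enclosing a rectangular opening — a picture frame. The two full-height stiles are 795 mm tall; the top rail sits at z = 712 and is 83 mm tall, so the border above the opening is 795 − 712 = 83 mm, matching the stile x-width.


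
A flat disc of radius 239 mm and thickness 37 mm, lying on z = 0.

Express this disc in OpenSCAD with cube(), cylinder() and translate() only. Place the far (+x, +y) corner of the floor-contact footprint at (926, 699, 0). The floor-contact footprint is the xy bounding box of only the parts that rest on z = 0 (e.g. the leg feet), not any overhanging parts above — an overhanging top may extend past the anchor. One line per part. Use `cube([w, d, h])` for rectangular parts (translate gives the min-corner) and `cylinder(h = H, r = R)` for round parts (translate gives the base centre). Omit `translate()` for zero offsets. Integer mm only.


translate([687, 460, 0]) cylinder(h = 37, r = 239);


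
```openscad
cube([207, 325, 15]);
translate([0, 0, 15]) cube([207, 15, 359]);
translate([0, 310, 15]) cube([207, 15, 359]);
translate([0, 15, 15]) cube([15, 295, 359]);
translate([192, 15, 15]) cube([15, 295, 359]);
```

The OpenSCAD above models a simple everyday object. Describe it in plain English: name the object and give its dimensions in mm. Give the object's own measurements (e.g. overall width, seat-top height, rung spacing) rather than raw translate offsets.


An open-topped rectangular box: outside dimensions 207×325×374 mm, with a uniform wall and base thickness of 15 mm. The base is a full 207×325 slab on the floor; four walls sit on top of the base. The front and back walls (the −y and +y sides) span the full width; the two side walls fit between them.


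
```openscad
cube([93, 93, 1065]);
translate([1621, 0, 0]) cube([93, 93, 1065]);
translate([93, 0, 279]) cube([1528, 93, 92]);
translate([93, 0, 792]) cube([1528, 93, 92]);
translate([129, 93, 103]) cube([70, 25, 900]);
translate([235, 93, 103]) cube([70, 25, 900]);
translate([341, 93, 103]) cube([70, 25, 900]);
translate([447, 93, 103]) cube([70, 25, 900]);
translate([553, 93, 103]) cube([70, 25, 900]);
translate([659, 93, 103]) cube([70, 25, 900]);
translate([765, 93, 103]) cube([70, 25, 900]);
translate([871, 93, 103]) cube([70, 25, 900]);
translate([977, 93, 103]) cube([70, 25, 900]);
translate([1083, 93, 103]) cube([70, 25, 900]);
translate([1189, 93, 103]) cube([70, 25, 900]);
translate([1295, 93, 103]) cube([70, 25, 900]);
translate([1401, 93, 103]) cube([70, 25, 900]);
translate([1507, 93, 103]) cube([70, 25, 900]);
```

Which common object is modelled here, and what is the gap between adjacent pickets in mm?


A fence section. The picket gap is 36 mm.

Two posts, two rails, 14 pickets — a fence section. Span 1528 mm holds 14 pickets of 70 mm with 15 equal gaps: ⌊(1528 − 14·70) / 15⌋ = 36 mm.


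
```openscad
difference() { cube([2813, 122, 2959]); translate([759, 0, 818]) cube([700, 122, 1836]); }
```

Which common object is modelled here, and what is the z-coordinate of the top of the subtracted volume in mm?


A wall with a window opening. The window head height is 2654 mm.

A wall with a rectangular opening subtracted — a window. Sill at z = 818, opening 1836 mm tall, so the head is at 818 + 1836 = 2654 mm.


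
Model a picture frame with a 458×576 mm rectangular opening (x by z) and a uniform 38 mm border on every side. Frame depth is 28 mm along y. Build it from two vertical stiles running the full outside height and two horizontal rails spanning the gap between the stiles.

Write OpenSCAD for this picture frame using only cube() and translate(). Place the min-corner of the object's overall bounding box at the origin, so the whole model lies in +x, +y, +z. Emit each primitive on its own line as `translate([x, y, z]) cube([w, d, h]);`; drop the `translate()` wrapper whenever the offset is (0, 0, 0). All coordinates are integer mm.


cube([38, 28, 652]);
translate([496, 0, 0]) cube([38, 28, 652]);
translate([38, 0, 0]) cube([458, 28, 38]);
translate([38, 0, 614]) cube([458, 28, 38]);


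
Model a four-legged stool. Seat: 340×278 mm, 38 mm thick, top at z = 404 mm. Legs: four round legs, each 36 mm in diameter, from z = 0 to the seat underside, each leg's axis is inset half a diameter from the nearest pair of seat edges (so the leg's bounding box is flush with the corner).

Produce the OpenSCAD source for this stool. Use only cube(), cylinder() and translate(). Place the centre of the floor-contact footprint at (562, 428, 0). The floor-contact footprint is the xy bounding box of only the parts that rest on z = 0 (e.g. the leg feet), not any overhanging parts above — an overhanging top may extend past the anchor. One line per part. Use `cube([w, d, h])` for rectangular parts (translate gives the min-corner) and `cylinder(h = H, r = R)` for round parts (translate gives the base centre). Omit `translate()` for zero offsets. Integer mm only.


// leg_h = 404 - 38 = 366
translate([392, 289, 366]) cube([340, 278, 38]);
translate([410, 307, 0]) cylinder(h = 366, r = 18);
translate([714, 307, 0]) cylinder(h = 366, r = 18);
translate([410, 549, 0]) cylinder(h = 366, r = 18);
translate([714, 549, 0]) cylinder(h = 366, r = 18);


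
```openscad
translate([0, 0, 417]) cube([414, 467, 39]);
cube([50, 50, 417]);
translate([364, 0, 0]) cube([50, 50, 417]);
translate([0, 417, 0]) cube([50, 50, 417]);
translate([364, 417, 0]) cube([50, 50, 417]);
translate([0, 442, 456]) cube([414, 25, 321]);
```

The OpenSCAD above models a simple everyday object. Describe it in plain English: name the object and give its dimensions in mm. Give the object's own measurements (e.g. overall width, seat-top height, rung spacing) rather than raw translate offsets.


A chair. The seat is a 414×467×39 mm slab with its top at z = 456 mm, on four 50×50 mm corner legs (flush with the seat edges, standing on z = 0). A flat backrest 25 mm thick, 321 mm tall, spans the full seat width and rises from the seat top along its +y edge, rear face flush with the rear of the seat.


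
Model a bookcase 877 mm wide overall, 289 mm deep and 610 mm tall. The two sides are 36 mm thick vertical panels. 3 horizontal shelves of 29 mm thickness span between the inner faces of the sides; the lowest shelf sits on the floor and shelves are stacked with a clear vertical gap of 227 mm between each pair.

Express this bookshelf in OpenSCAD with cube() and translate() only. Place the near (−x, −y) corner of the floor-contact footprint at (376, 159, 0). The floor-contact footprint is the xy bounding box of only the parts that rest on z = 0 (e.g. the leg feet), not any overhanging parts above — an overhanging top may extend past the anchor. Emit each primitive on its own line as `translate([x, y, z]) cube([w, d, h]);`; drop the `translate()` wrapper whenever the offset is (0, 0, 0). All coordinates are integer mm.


translate([376, 159, 0]) cube([36, 289, 610]);
translate([1217, 159, 0]) cube([36, 289, 610]);
translate([412, 159, 0]) cube([805, 289, 29]);
translate([412, 159, 256]) cube([805, 289, 29]);
translate([412, 159, 512]) cube([805, 289, 29]);


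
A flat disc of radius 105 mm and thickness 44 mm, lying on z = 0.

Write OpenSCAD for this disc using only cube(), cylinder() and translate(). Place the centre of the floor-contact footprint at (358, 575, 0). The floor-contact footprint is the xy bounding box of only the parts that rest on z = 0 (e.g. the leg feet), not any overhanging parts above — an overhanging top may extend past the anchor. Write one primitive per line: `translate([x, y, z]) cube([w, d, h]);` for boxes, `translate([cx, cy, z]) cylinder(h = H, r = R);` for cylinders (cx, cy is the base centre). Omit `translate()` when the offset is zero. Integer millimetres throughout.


translate([358, 575, 0]) cylinder(h = 44, r = 105);


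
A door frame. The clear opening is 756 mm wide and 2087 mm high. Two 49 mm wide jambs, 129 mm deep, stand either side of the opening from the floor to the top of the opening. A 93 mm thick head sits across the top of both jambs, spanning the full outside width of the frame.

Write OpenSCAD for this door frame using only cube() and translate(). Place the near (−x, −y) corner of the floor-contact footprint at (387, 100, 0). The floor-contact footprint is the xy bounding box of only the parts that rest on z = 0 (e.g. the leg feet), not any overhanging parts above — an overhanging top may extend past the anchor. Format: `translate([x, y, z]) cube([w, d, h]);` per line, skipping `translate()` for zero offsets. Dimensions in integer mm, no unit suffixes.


translate([387, 100, 0]) cube([49, 129, 2087]);
translate([1192, 100, 0]) cube([49, 129, 2087]);
translate([387, 100, 2087]) cube([854, 129, 93]);


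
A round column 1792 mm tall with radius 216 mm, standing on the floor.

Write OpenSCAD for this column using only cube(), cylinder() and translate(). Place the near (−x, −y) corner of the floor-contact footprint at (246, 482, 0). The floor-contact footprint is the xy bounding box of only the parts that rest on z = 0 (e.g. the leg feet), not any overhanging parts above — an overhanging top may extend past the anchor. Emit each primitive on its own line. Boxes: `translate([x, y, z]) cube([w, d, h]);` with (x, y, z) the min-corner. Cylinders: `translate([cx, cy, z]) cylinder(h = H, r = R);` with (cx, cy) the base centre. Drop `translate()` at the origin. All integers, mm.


translate([462, 698, 0]) cylinder(h = 1792, r = 216);
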